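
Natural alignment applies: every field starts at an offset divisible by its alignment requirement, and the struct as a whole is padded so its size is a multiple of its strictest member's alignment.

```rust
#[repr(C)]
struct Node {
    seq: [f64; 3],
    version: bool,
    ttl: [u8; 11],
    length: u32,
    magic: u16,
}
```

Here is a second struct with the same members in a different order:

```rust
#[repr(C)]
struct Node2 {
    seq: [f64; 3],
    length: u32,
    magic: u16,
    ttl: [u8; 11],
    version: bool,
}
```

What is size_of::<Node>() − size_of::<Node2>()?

0..24  seq  (24B, 8-aligned)
24..25  version  (1B, 1-aligned)
25..36  ttl  (11B, 1-aligned)
36..40  length  (4B, 4-aligned)
40..42  magic  (2B, 2-aligned)
42..48  -- tail padding (6B)
sizeof = 48, alignof = 8
— Node2 —
0..24  seq  (24B, 8-aligned)
24..28  length  (4B, 4-aligned)
28..30  magic  (2B, 2-aligned)
30..41  ttl  (11B, 1-aligned)
41..42  version  (1B, 1-aligned)
42..48  -- tail padding (6B)
sizeof = 48, alignof = 8
48 − 48 = 0

0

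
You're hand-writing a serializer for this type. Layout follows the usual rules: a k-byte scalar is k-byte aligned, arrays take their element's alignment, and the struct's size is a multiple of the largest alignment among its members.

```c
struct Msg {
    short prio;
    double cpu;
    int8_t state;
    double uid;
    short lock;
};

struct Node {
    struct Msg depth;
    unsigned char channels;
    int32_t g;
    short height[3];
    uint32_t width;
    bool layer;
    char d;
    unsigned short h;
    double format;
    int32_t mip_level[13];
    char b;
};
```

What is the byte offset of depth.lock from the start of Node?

32

Msg: 0..2  prio  (2B, 2-aligned); 2..8  -- padding (6B); 8..16  cpu  (8B, 8-aligned); 16..17  state  (1B, 1-aligned); 17..24  -- padding (7B); 24..32  uid  (8B, 8-aligned); 32..34  lock  (2B, 2-aligned); 34..40  -- tail padding (6B); sizeof = 40, alignof = 8
0..40  depth  (40B, 8-aligned)
within Msg: lock at 32
0 + 32 = 32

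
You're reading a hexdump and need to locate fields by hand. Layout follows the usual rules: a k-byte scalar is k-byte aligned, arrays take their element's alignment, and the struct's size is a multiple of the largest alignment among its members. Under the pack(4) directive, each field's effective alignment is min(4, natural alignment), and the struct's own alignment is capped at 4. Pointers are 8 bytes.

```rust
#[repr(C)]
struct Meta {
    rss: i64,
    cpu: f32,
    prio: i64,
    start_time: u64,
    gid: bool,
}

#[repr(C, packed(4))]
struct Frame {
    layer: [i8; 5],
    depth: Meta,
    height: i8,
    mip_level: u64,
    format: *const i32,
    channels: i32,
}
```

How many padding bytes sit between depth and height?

Meta: rss at 0 (size 8, align 8) → ends 8; cpu at 8 (size 4, align 4) → ends 12; pad 4 to align 8 for prio; prio at 16 (size 8, align 8) → ends 24; start_time at 24 (size 8, align 8) → ends 32; gid at 32 (size 1, align 1) → ends 33; tail pad 7 to reach multiple of 8; total 40 bytes, alignment 8
layer at 0 (size 5, align 1) → ends 5
pad 3 to align 4 for depth
depth at 8 (size 40, align 4) → ends 48
height at 48 (size 1, align 1) → ends 49

0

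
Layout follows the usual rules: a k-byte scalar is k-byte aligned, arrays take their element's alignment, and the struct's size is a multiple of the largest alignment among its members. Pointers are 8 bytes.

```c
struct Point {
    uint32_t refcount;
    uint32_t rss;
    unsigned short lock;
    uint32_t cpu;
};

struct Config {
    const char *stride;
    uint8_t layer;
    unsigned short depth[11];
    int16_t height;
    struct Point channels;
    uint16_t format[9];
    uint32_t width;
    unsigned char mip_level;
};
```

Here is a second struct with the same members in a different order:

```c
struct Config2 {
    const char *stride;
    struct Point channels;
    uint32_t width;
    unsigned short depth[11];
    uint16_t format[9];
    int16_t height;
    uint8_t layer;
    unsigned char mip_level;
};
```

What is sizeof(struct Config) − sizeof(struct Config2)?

Point: 0..4  refcount  (4B, 4-aligned); 4..8  rss  (4B, 4-aligned); 8..10  lock  (2B, 2-aligned); 10..12  -- padding (2B); 12..16  cpu  (4B, 4-aligned); sizeof = 16, alignof = 4
0..8  stride  (8B, 8-aligned)
8..9  layer  (1B, 1-aligned)
9..10  -- padding (1B)
10..32  depth  (22B, 2-aligned)
32..34  height  (2B, 2-aligned)
34..36  -- padding (2B)
36..52  channels  (16B, 4-aligned)
52..70  format  (18B, 2-aligned)
70..72  -- padding (2B)
72..76  width  (4B, 4-aligned)
76..77  mip_level  (1B, 1-aligned)
77..80  -- tail padding (3B)
sizeof = 80, alignof = 8
— Config2 —
0..8  stride  (8B, 8-aligned)
8..24  channels  (16B, 4-aligned)
24..28  width  (4B, 4-aligned)
28..50  depth  (22B, 2-aligned)
50..68  format  (18B, 2-aligned)
68..70  height  (2B, 2-aligned)
70..71  layer  (1B, 1-aligned)
71..72  mip_level  (1B, 1-aligned)
sizeof = 72, alignof = 8
80 − 72 = 8

8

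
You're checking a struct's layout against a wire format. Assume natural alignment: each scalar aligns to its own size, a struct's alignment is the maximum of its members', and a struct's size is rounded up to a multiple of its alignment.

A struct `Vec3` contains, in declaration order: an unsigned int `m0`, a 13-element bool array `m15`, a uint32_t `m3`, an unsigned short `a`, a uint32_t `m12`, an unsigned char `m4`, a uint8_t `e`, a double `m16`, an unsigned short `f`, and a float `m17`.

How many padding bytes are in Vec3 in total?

m0 at 0 (size 4, align 4) → ends 4
m15 at 4 (size 13, align 1) → ends 17
pad 3 to align 4 for m3
m3 at 20 (size 4, align 4) → ends 24
a at 24 (size 2, align 2) → ends 26
pad 2 to align 4 for m12
m12 at 28 (size 4, align 4) → ends 32
m4 at 32 (size 1, align 1) → ends 33
e at 33 (size 1, align 1) → ends 34
pad 6 to align 8 for m16
m16 at 40 (size 8, align 8) → ends 48
f at 48 (size 2, align 2) → ends 50
pad 2 to align 4 for m17
m17 at 52 (size 4, align 4) → ends 56
total 56 bytes, alignment 8
data bytes 43, size 56 → padding 13

13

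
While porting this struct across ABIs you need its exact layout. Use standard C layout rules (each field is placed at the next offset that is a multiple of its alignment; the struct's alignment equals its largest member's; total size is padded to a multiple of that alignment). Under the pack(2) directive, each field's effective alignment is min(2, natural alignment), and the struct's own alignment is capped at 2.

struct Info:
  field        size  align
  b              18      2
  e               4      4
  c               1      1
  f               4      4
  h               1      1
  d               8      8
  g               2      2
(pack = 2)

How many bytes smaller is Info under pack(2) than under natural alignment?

natural layout:
  0..18  b  (18B, 2-aligned)
  18..20  -- padding (2B)
  20..24  e  (4B, 4-aligned)
  24..25  c  (1B, 1-aligned)
  25..28  -- padding (3B)
  28..32  f  (4B, 4-aligned)
  32..33  h  (1B, 1-aligned)
  33..40  -- padding (7B)
  40..48  d  (8B, 8-aligned)
  48..50  g  (2B, 2-aligned)
  50..56  -- tail padding (6B)
  sizeof = 56, alignof = 8
packed(2) layout:
  0..18  b  (18B, 2-aligned)
  18..22  e  (4B, 2-aligned)
  22..23  c  (1B, 1-aligned)
  23..24  -- padding (1B)
  24..28  f  (4B, 2-aligned)
  28..29  h  (1B, 1-aligned)
  29..30  -- padding (1B)
  30..38  d  (8B, 2-aligned)
  38..40  g  (2B, 2-aligned)
  sizeof = 40, alignof = 2
56 − 40 = 16

16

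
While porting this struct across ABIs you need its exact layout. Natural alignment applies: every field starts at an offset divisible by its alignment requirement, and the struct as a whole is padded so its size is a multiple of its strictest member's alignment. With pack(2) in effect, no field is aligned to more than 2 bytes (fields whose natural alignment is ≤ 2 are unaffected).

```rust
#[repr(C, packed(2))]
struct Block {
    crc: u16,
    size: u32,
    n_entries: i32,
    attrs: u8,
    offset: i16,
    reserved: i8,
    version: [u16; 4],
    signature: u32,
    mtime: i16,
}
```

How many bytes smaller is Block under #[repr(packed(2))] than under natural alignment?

6

natural layout:
  @0: crc [2B, align 2] → 2
  +2 pad (align 4)
  @4: size [4B, align 4] → 8
  @8: n_entries [4B, align 4] → 12
  @12: attrs [1B, align 1] → 13
  +1 pad (align 2)
  @14: offset [2B, align 2] → 16
  @16: reserved [1B, align 1] → 17
  +1 pad (align 2)
  @18: version [8B, align 2] → 26
  +2 pad (align 4)
  @28: signature [4B, align 4] → 32
  @32: mtime [2B, align 2] → 34
  +2 tail pad (align 4)
  size 36, align 4
packed(2) layout:
  @0: crc [2B, align 2] → 2
  @2: size [4B, align 2] → 6
  @6: n_entries [4B, align 2] → 10
  @10: attrs [1B, align 1] → 11
  +1 pad (align 2)
  @12: offset [2B, align 2] → 14
  @14: reserved [1B, align 1] → 15
  +1 pad (align 2)
  @16: version [8B, align 2] → 24
  @24: signature [4B, align 2] → 28
  @28: mtime [2B, align 2] → 30
  size 30, align 2
36 − 30 = 6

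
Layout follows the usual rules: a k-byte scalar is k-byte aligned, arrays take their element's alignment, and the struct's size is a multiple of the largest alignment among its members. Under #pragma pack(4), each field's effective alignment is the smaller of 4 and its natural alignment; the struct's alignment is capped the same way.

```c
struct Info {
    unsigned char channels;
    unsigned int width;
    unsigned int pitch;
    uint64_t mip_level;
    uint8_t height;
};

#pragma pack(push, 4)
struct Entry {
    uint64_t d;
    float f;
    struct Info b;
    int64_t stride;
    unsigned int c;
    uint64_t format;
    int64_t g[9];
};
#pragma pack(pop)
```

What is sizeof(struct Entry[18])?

Info: channels at 0 (size 1, align 1) → ends 1; pad 3 to align 4 for width; width at 4 (size 4, align 4) → ends 8; pitch at 8 (size 4, align 4) → ends 12; pad 4 to align 8 for mip_level; mip_level at 16 (size 8, align 8) → ends 24; height at 24 (size 1, align 1) → ends 25; tail pad 7 to reach multiple of 8; total 32 bytes, alignment 8
d at 0 (size 8, align 4) → ends 8
f at 8 (size 4, align 4) → ends 12
b at 12 (size 32, align 4) → ends 44
stride at 44 (size 8, align 4) → ends 52
c at 52 (size 4, align 4) → ends 56
format at 56 (size 8, align 4) → ends 64
g at 64 (size 72, align 4) → ends 136
total 136 bytes, alignment 4
array of 18: 18 × 136 = 2448

2448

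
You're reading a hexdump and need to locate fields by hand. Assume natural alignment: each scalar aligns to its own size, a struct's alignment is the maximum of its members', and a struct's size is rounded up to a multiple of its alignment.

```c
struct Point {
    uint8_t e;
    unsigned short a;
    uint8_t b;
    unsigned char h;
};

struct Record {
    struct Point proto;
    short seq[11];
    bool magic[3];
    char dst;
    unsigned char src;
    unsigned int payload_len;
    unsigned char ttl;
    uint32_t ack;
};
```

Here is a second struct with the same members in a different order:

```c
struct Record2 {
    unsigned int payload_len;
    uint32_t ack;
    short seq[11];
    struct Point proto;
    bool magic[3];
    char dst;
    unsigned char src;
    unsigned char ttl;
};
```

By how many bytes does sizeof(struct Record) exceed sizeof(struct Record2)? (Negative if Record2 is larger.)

4

Point: 0..1  e  (1B, 1-aligned); 1..2  -- padding (1B); 2..4  a  (2B, 2-aligned); 4..5  b  (1B, 1-aligned); 5..6  h  (1B, 1-aligned); sizeof = 6, alignof = 2
0..6  proto  (6B, 2-aligned)
6..28  seq  (22B, 2-aligned)
28..31  magic  (3B, 1-aligned)
31..32  dst  (1B, 1-aligned)
32..33  src  (1B, 1-aligned)
33..36  -- padding (3B)
36..40  payload_len  (4B, 4-aligned)
40..41  ttl  (1B, 1-aligned)
41..44  -- padding (3B)
44..48  ack  (4B, 4-aligned)
sizeof = 48, alignof = 4
— Record2 —
0..4  payload_len  (4B, 4-aligned)
4..8  ack  (4B, 4-aligned)
8..30  seq  (22B, 2-aligned)
30..36  proto  (6B, 2-aligned)
36..39  magic  (3B, 1-aligned)
39..40  dst  (1B, 1-aligned)
40..41  src  (1B, 1-aligned)
41..42  ttl  (1B, 1-aligned)
42..44  -- tail padding (2B)
sizeof = 44, alignof = 4
48 − 44 = 4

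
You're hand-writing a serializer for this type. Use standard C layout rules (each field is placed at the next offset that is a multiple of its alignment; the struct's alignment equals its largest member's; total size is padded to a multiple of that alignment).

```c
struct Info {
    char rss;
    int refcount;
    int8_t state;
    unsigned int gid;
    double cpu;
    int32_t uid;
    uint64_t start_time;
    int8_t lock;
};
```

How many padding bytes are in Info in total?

rss at 0 (size 1, align 1) → ends 1
pad 3 to align 4 for refcount
refcount at 4 (size 4, align 4) → ends 8
state at 8 (size 1, align 1) → ends 9
pad 3 to align 4 for gid
gid at 12 (size 4, align 4) → ends 16
cpu at 16 (size 8, align 8) → ends 24
uid at 24 (size 4, align 4) → ends 28
pad 4 to align 8 for start_time
start_time at 32 (size 8, align 8) → ends 40
lock at 40 (size 1, align 1) → ends 41
tail pad 7 to reach multiple of 8
total 48 bytes, alignment 8
data bytes 31, size 48 → padding 17

17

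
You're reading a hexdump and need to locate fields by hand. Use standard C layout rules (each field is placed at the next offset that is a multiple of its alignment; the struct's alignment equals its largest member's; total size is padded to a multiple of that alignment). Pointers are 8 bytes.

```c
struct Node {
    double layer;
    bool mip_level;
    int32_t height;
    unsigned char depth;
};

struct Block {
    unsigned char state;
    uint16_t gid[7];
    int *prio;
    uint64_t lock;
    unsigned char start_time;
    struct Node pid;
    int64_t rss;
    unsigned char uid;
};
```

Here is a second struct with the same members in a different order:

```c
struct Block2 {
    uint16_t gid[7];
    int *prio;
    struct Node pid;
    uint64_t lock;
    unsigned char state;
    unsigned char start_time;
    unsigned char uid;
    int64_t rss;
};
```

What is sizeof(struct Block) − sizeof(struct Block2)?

Node: @0: layer [8B, align 8] → 8; @8: mip_level [1B, align 1] → 9; +3 pad (align 4); @12: height [4B, align 4] → 16; @16: depth [1B, align 1] → 17; +7 tail pad (align 8); size 24, align 8
@0: state [1B, align 1] → 1
+1 pad (align 2)
@2: gid [14B, align 2] → 16
@16: prio [8B, align 8] → 24
@24: lock [8B, align 8] → 32
@32: start_time [1B, align 1] → 33
+7 pad (align 8)
@40: pid [24B, align 8] → 64
@64: rss [8B, align 8] → 72
@72: uid [1B, align 1] → 73
+7 tail pad (align 8)
size 80, align 8
— Block2 —
@0: gid [14B, align 2] → 14
+2 pad (align 8)
@16: prio [8B, align 8] → 24
@24: pid [24B, align 8] → 48
@48: lock [8B, align 8] → 56
@56: state [1B, align 1] → 57
@57: start_time [1B, align 1] → 58
@58: uid [1B, align 1] → 59
+5 pad (align 8)
@64: rss [8B, align 8] → 72
size 72, align 8
80 − 72 = 8

8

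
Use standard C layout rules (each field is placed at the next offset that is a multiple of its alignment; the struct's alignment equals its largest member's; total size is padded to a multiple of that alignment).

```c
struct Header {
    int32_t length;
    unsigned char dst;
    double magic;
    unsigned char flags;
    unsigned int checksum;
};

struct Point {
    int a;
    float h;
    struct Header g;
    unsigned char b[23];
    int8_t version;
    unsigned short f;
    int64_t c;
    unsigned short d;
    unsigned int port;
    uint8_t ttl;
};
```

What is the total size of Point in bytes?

88 bytes

Header: @0: length [4B, align 4] → 4; @4: dst [1B, align 1] → 5; +3 pad (align 8); @8: magic [8B, align 8] → 16; @16: flags [1B, align 1] → 17; +3 pad (align 4); @20: checksum [4B, align 4] → 24; size 24, align 8
@0: a [4B, align 4] → 4
@4: h [4B, align 4] → 8
@8: g [24B, align 8] → 32
@32: b [23B, align 1] → 55
@55: version [1B, align 1] → 56
@56: f [2B, align 2] → 58
+6 pad (align 8)
@64: c [8B, align 8] → 72
@72: d [2B, align 2] → 74
+2 pad (align 4)
@76: port [4B, align 4] → 80
@80: ttl [1B, align 1] → 81
+7 tail pad (align 8)
size 88, align 8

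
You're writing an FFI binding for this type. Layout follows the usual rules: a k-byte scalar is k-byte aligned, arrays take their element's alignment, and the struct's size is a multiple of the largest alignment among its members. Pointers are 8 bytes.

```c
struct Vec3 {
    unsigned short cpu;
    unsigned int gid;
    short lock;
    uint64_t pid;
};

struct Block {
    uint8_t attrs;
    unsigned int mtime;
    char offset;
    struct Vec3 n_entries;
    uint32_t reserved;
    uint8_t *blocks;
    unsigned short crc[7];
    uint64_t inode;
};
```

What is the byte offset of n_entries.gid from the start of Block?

Vec3: 0..2  cpu  (2B, 2-aligned); 2..4  -- padding (2B); 4..8  gid  (4B, 4-aligned); 8..10  lock  (2B, 2-aligned); 10..16  -- padding (6B); 16..24  pid  (8B, 8-aligned); sizeof = 24, alignof = 8
0..1  attrs  (1B, 1-aligned)
1..4  -- padding (3B)
4..8  mtime  (4B, 4-aligned)
8..9  offset  (1B, 1-aligned)
9..16  -- padding (7B)
16..40  n_entries  (24B, 8-aligned)
within Vec3: gid at 4
16 + 4 = 20

20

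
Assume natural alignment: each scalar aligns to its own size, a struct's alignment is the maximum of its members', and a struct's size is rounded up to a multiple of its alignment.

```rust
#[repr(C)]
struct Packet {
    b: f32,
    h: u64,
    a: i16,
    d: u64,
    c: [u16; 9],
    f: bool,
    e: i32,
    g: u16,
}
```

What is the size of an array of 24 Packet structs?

1536

0..4  b  (4B, 4-aligned)
4..8  -- padding (4B)
8..16  h  (8B, 8-aligned)
16..18  a  (2B, 2-aligned)
18..24  -- padding (6B)
24..32  d  (8B, 8-aligned)
32..50  c  (18B, 2-aligned)
50..51  f  (1B, 1-aligned)
51..52  -- padding (1B)
52..56  e  (4B, 4-aligned)
56..58  g  (2B, 2-aligned)
58..64  -- tail padding (6B)
sizeof = 64, alignof = 8
array of 24: 24 × 64 = 1536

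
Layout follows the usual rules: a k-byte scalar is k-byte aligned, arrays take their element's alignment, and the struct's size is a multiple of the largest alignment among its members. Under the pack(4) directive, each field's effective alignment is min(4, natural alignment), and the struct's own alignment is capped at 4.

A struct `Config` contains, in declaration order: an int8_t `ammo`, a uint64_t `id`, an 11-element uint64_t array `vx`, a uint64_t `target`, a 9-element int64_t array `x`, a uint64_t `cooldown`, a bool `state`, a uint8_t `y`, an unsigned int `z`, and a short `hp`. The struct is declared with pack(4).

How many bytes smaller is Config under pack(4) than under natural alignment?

8

natural layout:
  0..1  ammo  (1B, 1-aligned)
  1..8  -- padding (7B)
  8..16  id  (8B, 8-aligned)
  16..104  vx  (88B, 8-aligned)
  104..112  target  (8B, 8-aligned)
  112..184  x  (72B, 8-aligned)
  184..192  cooldown  (8B, 8-aligned)
  192..193  state  (1B, 1-aligned)
  193..194  y  (1B, 1-aligned)
  194..196  -- padding (2B)
  196..200  z  (4B, 4-aligned)
  200..202  hp  (2B, 2-aligned)
  202..208  -- tail padding (6B)
  sizeof = 208, alignof = 8
packed(4) layout:
  0..1  ammo  (1B, 1-aligned)
  1..4  -- padding (3B)
  4..12  id  (8B, 4-aligned)
  12..100  vx  (88B, 4-aligned)
  100..108  target  (8B, 4-aligned)
  108..180  x  (72B, 4-aligned)
  180..188  cooldown  (8B, 4-aligned)
  188..189  state  (1B, 1-aligned)
  189..190  y  (1B, 1-aligned)
  190..192  -- padding (2B)
  192..196  z  (4B, 4-aligned)
  196..198  hp  (2B, 2-aligned)
  198..200  -- tail padding (2B)
  sizeof = 200, alignof = 4
208 − 200 = 8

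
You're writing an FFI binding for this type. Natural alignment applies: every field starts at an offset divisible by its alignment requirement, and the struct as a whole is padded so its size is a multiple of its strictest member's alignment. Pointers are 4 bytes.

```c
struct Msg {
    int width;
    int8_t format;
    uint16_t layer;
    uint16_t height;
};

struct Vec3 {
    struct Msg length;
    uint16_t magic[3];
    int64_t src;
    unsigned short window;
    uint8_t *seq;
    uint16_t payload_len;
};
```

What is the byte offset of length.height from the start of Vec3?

Msg: 0..4  width  (4B, 4-aligned); 4..5  format  (1B, 1-aligned); 5..6  -- padding (1B); 6..8  layer  (2B, 2-aligned); 8..10  height  (2B, 2-aligned); 10..12  -- tail padding (2B); sizeof = 12, alignof = 4
0..12  length  (12B, 4-aligned)
within Msg: height at 8
0 + 8 = 8

8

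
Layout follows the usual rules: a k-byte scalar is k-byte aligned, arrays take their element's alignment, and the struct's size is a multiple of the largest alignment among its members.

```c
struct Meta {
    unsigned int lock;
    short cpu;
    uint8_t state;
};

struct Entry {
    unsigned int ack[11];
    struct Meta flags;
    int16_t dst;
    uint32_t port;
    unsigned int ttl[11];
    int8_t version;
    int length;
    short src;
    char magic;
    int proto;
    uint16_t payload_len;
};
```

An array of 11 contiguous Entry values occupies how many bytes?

Meta: @0: lock [4B, align 4] → 4; @4: cpu [2B, align 2] → 6; @6: state [1B, align 1] → 7; +1 tail pad (align 4); size 8, align 4
@0: ack [44B, align 4] → 44
@44: flags [8B, align 4] → 52
@52: dst [2B, align 2] → 54
+2 pad (align 4)
@56: port [4B, align 4] → 60
@60: ttl [44B, align 4] → 104
@104: version [1B, align 1] → 105
+3 pad (align 4)
@108: length [4B, align 4] → 112
@112: src [2B, align 2] → 114
@114: magic [1B, align 1] → 115
+1 pad (align 4)
@116: proto [4B, align 4] → 120
@120: payload_len [2B, align 2] → 122
+2 tail pad (align 4)
size 124, align 4
array of 11: 11 × 124 = 1364

1364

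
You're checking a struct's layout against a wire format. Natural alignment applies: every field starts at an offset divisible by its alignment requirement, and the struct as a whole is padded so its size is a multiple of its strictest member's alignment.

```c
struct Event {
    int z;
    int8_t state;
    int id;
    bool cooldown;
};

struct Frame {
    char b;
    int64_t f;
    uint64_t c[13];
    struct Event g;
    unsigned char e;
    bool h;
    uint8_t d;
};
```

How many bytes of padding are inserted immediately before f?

Event: @0: z [4B, align 4] → 4; @4: state [1B, align 1] → 5; +3 pad (align 4); @8: id [4B, align 4] → 12; @12: cooldown [1B, align 1] → 13; +3 tail pad (align 4); size 16, align 4
@0: b [1B, align 1] → 1
+7 pad (align 8)
@8: f [8B, align 8] → 16

7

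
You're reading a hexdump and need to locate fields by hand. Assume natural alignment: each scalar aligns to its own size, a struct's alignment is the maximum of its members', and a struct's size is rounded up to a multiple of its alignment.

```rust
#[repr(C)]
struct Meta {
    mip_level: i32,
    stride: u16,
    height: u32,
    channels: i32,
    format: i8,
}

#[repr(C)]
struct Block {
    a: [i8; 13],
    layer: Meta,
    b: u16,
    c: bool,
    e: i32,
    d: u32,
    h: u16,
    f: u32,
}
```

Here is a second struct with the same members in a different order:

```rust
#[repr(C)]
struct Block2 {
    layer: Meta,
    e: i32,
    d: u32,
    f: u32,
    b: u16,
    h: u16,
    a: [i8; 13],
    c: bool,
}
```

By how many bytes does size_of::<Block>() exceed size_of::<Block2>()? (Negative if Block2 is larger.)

Meta: 0..4  mip_level  (4B, 4-aligned); 4..6  stride  (2B, 2-aligned); 6..8  -- padding (2B); 8..12  height  (4B, 4-aligned); 12..16  channels  (4B, 4-aligned); 16..17  format  (1B, 1-aligned); 17..20  -- tail padding (3B); sizeof = 20, alignof = 4
0..13  a  (13B, 1-aligned)
13..16  -- padding (3B)
16..36  layer  (20B, 4-aligned)
36..38  b  (2B, 2-aligned)
38..39  c  (1B, 1-aligned)
39..40  -- padding (1B)
40..44  e  (4B, 4-aligned)
44..48  d  (4B, 4-aligned)
48..50  h  (2B, 2-aligned)
50..52  -- padding (2B)
52..56  f  (4B, 4-aligned)
sizeof = 56, alignof = 4
— Block2 —
0..20  layer  (20B, 4-aligned)
20..24  e  (4B, 4-aligned)
24..28  d  (4B, 4-aligned)
28..32  f  (4B, 4-aligned)
32..34  b  (2B, 2-aligned)
34..36  h  (2B, 2-aligned)
36..49  a  (13B, 1-aligned)
49..50  c  (1B, 1-aligned)
50..52  -- tail padding (2B)
sizeof = 52, alignof = 4
56 − 52 = 4

4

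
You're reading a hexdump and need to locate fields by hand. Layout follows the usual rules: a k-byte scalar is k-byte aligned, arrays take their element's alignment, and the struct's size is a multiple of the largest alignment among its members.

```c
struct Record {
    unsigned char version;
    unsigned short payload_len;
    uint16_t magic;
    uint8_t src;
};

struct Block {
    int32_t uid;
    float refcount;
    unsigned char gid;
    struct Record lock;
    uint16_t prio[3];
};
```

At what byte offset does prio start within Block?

Record: version at 0 (size 1, align 1) → ends 1; pad 1 to align 2 for payload_len; payload_len at 2 (size 2, align 2) → ends 4; magic at 4 (size 2, align 2) → ends 6; src at 6 (size 1, align 1) → ends 7; tail pad 1 to reach multiple of 2; total 8 bytes, alignment 2
uid at 0 (size 4, align 4) → ends 4
refcount at 4 (size 4, align 4) → ends 8
gid at 8 (size 1, align 1) → ends 9
pad 1 to align 2 for lock
lock at 10 (size 8, align 2) → ends 18
prio at 18 (size 6, align 2) → ends 24

18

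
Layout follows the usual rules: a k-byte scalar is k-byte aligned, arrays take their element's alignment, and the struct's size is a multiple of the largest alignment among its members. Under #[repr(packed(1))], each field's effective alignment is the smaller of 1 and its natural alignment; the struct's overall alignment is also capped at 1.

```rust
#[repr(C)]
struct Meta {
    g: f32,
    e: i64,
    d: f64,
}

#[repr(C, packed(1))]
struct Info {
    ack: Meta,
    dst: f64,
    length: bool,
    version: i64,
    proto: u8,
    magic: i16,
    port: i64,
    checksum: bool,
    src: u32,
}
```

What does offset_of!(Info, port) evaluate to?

Meta: g at 0 (size 4, align 4) → ends 4; pad 4 to align 8 for e; e at 8 (size 8, align 8) → ends 16; d at 16 (size 8, align 8) → ends 24; total 24 bytes, alignment 8
ack at 0 (size 24, align 1) → ends 24
dst at 24 (size 8, align 1) → ends 32
length at 32 (size 1, align 1) → ends 33
version at 33 (size 8, align 1) → ends 41
proto at 41 (size 1, align 1) → ends 42
magic at 42 (size 2, align 1) → ends 44
port at 44 (size 8, align 1) → ends 52

44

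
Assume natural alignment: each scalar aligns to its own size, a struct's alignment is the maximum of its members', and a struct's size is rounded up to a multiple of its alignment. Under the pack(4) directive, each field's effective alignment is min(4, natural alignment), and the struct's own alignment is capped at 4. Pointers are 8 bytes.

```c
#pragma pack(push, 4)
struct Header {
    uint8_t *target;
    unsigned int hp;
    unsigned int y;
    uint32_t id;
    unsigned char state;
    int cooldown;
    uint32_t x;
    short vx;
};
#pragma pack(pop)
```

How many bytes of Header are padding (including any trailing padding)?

0..8  target  (8B, 4-aligned)
8..12  hp  (4B, 4-aligned)
12..16  y  (4B, 4-aligned)
16..20  id  (4B, 4-aligned)
20..21  state  (1B, 1-aligned)
21..24  -- padding (3B)
24..28  cooldown  (4B, 4-aligned)
28..32  x  (4B, 4-aligned)
32..34  vx  (2B, 2-aligned)
34..36  -- tail padding (2B)
sizeof = 36, alignof = 4
data bytes 31, size 36 → padding 5

5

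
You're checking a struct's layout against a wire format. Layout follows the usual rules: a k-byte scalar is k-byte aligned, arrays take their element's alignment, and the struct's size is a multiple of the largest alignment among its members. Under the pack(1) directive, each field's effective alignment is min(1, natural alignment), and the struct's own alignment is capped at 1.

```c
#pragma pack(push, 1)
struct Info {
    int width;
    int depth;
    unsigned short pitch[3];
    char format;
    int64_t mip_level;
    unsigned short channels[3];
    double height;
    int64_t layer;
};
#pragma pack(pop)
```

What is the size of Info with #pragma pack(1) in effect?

0..4  width  (4B, 1-aligned)
4..8  depth  (4B, 1-aligned)
8..14  pitch  (6B, 1-aligned)
14..15  format  (1B, 1-aligned)
15..23  mip_level  (8B, 1-aligned)
23..29  channels  (6B, 1-aligned)
29..37  height  (8B, 1-aligned)
37..45  layer  (8B, 1-aligned)
sizeof = 45, alignof = 1

45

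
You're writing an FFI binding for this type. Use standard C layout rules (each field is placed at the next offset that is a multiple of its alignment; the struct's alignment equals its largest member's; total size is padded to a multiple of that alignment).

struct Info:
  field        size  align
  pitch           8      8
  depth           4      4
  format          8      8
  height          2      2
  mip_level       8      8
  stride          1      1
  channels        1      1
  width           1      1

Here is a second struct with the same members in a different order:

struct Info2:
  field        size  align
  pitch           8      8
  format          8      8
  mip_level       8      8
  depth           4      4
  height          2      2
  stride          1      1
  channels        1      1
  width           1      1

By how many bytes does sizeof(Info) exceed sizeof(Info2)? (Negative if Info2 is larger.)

0..8  pitch  (8B, 8-aligned)
8..12  depth  (4B, 4-aligned)
12..16  -- padding (4B)
16..24  format  (8B, 8-aligned)
24..26  height  (2B, 2-aligned)
26..32  -- padding (6B)
32..40  mip_level  (8B, 8-aligned)
40..41  stride  (1B, 1-aligned)
41..42  channels  (1B, 1-aligned)
42..43  width  (1B, 1-aligned)
43..48  -- tail padding (5B)
sizeof = 48, alignof = 8
— Info2 —
0..8  pitch  (8B, 8-aligned)
8..16  format  (8B, 8-aligned)
16..24  mip_level  (8B, 8-aligned)
24..28  depth  (4B, 4-aligned)
28..30  height  (2B, 2-aligned)
30..31  stride  (1B, 1-aligned)
31..32  channels  (1B, 1-aligned)
32..33  width  (1B, 1-aligned)
33..40  -- tail padding (7B)
sizeof = 40, alignof = 8
48 − 40 = 8

8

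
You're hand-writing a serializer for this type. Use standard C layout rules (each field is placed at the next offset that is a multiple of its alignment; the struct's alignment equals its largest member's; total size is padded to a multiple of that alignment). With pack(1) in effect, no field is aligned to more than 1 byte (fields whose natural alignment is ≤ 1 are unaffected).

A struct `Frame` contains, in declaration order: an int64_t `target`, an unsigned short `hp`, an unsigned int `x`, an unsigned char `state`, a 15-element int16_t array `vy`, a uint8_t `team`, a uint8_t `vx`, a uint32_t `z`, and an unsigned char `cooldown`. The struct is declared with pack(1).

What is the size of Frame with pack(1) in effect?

52

@0: target [8B, align 1] → 8
@8: hp [2B, align 1] → 10
@10: x [4B, align 1] → 14
@14: state [1B, align 1] → 15
@15: vy [30B, align 1] → 45
@45: team [1B, align 1] → 46
@46: vx [1B, align 1] → 47
@47: z [4B, align 1] → 51
@51: cooldown [1B, align 1] → 52
size 52, align 1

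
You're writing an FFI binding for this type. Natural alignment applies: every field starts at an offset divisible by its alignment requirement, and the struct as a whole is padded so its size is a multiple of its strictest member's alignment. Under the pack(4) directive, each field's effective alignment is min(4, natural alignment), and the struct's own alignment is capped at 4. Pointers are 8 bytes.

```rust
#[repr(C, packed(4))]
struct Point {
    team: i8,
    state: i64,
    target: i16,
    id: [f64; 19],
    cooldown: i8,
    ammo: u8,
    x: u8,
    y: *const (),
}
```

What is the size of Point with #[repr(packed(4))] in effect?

180

@0: team [1B, align 1] → 1
+3 pad (align 4)
@4: state [8B, align 4] → 12
@12: target [2B, align 2] → 14
+2 pad (align 4)
@16: id [152B, align 4] → 168
@168: cooldown [1B, align 1] → 169
@169: ammo [1B, align 1] → 170
@170: x [1B, align 1] → 171
+1 pad (align 4)
@172: y [8B, align 4] → 180
size 180, align 4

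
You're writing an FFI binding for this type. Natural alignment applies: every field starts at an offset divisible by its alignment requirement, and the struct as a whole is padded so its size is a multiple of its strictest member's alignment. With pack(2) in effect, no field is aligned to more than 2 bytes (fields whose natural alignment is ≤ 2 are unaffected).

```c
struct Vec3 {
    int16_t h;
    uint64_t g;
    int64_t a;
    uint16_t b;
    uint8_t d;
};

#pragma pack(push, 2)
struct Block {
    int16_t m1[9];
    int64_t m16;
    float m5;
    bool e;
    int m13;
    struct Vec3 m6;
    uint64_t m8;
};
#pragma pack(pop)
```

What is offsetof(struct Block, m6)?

Vec3: h at 0 (size 2, align 2) → ends 2; pad 6 to align 8 for g; g at 8 (size 8, align 8) → ends 16; a at 16 (size 8, align 8) → ends 24; b at 24 (size 2, align 2) → ends 26; d at 26 (size 1, align 1) → ends 27; tail pad 5 to reach multiple of 8; total 32 bytes, alignment 8
m1 at 0 (size 18, align 2) → ends 18
m16 at 18 (size 8, align 2) → ends 26
m5 at 26 (size 4, align 2) → ends 30
e at 30 (size 1, align 1) → ends 31
pad 1 to align 2 for m13
m13 at 32 (size 4, align 2) → ends 36
m6 at 36 (size 32, align 2) → ends 68

36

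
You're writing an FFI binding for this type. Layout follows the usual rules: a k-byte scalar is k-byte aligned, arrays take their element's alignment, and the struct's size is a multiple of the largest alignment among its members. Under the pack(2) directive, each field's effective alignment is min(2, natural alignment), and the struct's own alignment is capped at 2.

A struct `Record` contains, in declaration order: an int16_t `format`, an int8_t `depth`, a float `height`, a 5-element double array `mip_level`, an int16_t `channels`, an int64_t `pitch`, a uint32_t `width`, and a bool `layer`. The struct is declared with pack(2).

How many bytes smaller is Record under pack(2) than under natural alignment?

natural layout:
  0..2  format  (2B, 2-aligned)
  2..3  depth  (1B, 1-aligned)
  3..4  -- padding (1B)
  4..8  height  (4B, 4-aligned)
  8..48  mip_level  (40B, 8-aligned)
  48..50  channels  (2B, 2-aligned)
  50..56  -- padding (6B)
  56..64  pitch  (8B, 8-aligned)
  64..68  width  (4B, 4-aligned)
  68..69  layer  (1B, 1-aligned)
  69..72  -- tail padding (3B)
  sizeof = 72, alignof = 8
packed(2) layout:
  0..2  format  (2B, 2-aligned)
  2..3  depth  (1B, 1-aligned)
  3..4  -- padding (1B)
  4..8  height  (4B, 2-aligned)
  8..48  mip_level  (40B, 2-aligned)
  48..50  channels  (2B, 2-aligned)
  50..58  pitch  (8B, 2-aligned)
  58..62  width  (4B, 2-aligned)
  62..63  layer  (1B, 1-aligned)
  63..64  -- tail padding (1B)
  sizeof = 64, alignof = 2
72 − 64 = 8

8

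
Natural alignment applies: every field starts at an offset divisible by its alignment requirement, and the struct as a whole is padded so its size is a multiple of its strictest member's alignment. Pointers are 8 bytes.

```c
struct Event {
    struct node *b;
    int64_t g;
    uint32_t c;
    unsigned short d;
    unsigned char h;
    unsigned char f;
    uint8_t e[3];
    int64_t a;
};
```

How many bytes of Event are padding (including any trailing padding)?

5

b at 0 (size 8, align 8) → ends 8
g at 8 (size 8, align 8) → ends 16
c at 16 (size 4, align 4) → ends 20
d at 20 (size 2, align 2) → ends 22
h at 22 (size 1, align 1) → ends 23
f at 23 (size 1, align 1) → ends 24
e at 24 (size 3, align 1) → ends 27
pad 5 to align 8 for a
a at 32 (size 8, align 8) → ends 40
total 40 bytes, alignment 8
data bytes 35, size 40 → padding 5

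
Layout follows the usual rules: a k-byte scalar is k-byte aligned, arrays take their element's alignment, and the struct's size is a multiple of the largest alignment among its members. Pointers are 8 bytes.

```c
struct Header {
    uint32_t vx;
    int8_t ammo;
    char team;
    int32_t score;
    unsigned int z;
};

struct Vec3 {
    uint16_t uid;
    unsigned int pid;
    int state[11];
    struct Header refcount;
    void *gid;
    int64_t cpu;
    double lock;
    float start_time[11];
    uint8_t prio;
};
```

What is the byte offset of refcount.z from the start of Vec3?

Header: vx at 0 (size 4, align 4) → ends 4; ammo at 4 (size 1, align 1) → ends 5; team at 5 (size 1, align 1) → ends 6; pad 2 to align 4 for score; score at 8 (size 4, align 4) → ends 12; z at 12 (size 4, align 4) → ends 16; total 16 bytes, alignment 4
uid at 0 (size 2, align 2) → ends 2
pad 2 to align 4 for pid
pid at 4 (size 4, align 4) → ends 8
state at 8 (size 44, align 4) → ends 52
refcount at 52 (size 16, align 4) → ends 68
within Header: z at 12
52 + 12 = 64

64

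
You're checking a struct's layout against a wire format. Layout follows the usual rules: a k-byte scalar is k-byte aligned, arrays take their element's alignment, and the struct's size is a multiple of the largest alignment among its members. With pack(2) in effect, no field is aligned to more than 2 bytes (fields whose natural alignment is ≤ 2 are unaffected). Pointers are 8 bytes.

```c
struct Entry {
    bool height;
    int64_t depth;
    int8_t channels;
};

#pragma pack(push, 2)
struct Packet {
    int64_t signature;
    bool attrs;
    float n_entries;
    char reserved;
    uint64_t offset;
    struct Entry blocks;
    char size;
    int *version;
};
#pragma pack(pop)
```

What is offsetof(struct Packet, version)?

Entry: 0..1  height  (1B, 1-aligned); 1..8  -- padding (7B); 8..16  depth  (8B, 8-aligned); 16..17  channels  (1B, 1-aligned); 17..24  -- tail padding (7B); sizeof = 24, alignof = 8
0..8  signature  (8B, 2-aligned)
8..9  attrs  (1B, 1-aligned)
9..10  -- padding (1B)
10..14  n_entries  (4B, 2-aligned)
14..15  reserved  (1B, 1-aligned)
15..16  -- padding (1B)
16..24  offset  (8B, 2-aligned)
24..48  blocks  (24B, 2-aligned)
48..49  size  (1B, 1-aligned)
49..50  -- padding (1B)
50..58  version  (8B, 2-aligned)

50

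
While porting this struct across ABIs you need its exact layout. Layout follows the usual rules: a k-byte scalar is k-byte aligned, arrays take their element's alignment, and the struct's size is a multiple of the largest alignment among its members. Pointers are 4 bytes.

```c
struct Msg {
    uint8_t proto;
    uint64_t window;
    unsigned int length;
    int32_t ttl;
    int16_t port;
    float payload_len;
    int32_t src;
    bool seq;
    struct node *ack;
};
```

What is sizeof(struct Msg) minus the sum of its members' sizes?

16

proto at 0 (size 1, align 1) → ends 1
pad 7 to align 8 for window
window at 8 (size 8, align 8) → ends 16
length at 16 (size 4, align 4) → ends 20
ttl at 20 (size 4, align 4) → ends 24
port at 24 (size 2, align 2) → ends 26
pad 2 to align 4 for payload_len
payload_len at 28 (size 4, align 4) → ends 32
src at 32 (size 4, align 4) → ends 36
seq at 36 (size 1, align 1) → ends 37
pad 3 to align 4 for ack
ack at 40 (size 4, align 4) → ends 44
tail pad 4 to reach multiple of 8
total 48 bytes, alignment 8
data bytes 32, size 48 → padding 16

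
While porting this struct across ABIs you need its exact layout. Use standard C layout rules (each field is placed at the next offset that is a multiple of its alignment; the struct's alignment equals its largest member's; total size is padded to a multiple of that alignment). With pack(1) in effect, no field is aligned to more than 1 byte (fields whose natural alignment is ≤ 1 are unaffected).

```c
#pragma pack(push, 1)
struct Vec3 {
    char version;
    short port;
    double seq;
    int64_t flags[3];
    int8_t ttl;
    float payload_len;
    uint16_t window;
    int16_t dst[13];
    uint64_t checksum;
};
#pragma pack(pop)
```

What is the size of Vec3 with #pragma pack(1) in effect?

@0: version [1B, align 1] → 1
@1: port [2B, align 1] → 3
@3: seq [8B, align 1] → 11
@11: flags [24B, align 1] → 35
@35: ttl [1B, align 1] → 36
@36: payload_len [4B, align 1] → 40
@40: window [2B, align 1] → 42
@42: dst [26B, align 1] → 68
@68: checksum [8B, align 1] → 76
size 76, align 1

76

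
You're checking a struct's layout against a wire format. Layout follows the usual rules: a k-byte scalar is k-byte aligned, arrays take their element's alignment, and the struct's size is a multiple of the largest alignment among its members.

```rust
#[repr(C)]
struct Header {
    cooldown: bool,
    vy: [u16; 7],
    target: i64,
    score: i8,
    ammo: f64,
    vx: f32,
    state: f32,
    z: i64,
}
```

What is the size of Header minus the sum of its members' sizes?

0..1  cooldown  (1B, 1-aligned)
1..2  -- padding (1B)
2..16  vy  (14B, 2-aligned)
16..24  target  (8B, 8-aligned)
24..25  score  (1B, 1-aligned)
25..32  -- padding (7B)
32..40  ammo  (8B, 8-aligned)
40..44  vx  (4B, 4-aligned)
44..48  state  (4B, 4-aligned)
48..56  z  (8B, 8-aligned)
sizeof = 56, alignof = 8
data bytes 48, size 56 → padding 8

8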